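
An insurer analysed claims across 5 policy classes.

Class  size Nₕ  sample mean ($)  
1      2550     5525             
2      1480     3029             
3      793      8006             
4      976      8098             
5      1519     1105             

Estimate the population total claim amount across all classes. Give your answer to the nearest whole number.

34502571

1: 2550·5525 = 14088750
2: 1480·3029 = 4482920
3: 793·8006 = 6348758
4: 976·8098 = 7903648
5: 1519·1105 = 1678495
τ̂ = Σ Nₕx̄ₕ = 34502571.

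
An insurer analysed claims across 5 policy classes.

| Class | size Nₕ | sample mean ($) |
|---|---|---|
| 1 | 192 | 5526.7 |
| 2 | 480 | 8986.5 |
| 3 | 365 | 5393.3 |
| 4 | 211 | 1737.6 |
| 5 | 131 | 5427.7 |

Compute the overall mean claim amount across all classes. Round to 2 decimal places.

N = 192 + 480 + 365 + 211 + 131 = 1379.
The stratified mean weights each stratum mean by its population share Nₕ/N.
Σ Nₕx̄ₕ = 192·5526.7 + 480·8986.5 + 365·5393.3 + 211·1737.6 + 131·5427.7 = 1061126.4 + 4313520 + 1968554.5 + 366633.6 + 711028.7 = 8420863.2.
Divide by N: 8420863.2 / 1379 = 6106.4998... → 6106.50.

6106.50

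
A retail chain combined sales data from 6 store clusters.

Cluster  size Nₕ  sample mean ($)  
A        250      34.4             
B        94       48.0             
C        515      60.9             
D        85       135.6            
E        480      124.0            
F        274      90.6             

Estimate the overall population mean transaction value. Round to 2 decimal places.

82.65

x̄_st = (Σ Nₕx̄ₕ) / (Σ Nₕ) = (250·34.4 + 94·48.0 + 515·60.9 + 85·135.6 + 480·124.0 + 274·90.6) / 1698
= 140345.9 / 1698 = 82.6537... → 82.65.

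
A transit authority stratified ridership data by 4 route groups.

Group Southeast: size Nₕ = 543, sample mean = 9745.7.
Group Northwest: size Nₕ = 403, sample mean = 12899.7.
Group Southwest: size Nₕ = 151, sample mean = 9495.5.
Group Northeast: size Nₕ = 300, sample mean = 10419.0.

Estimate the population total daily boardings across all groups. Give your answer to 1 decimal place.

15050014.7

Population total = Σ Nₕ·x̄ₕ (each stratum's size times its mean).
543·9745.7 + 403·12899.7 + 151·9495.5 + 300·10419.0 = 5291915.1 + 5198579.1 + 1433820.5 + 3125700 = 15050014.7.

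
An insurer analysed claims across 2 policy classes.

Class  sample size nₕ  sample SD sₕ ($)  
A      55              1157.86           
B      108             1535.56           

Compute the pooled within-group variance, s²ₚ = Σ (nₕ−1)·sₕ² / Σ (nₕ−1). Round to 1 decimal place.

Degrees of freedom: 54 + 107 = 161.
Σ(nₕ−1)sₕ² = 54·1340639.7796 + 107·2357944.5136 = 324694611.0536.
s²ₚ = 324694611.0536 / 161 = 2016736.715... → 2016736.7.

2016736.7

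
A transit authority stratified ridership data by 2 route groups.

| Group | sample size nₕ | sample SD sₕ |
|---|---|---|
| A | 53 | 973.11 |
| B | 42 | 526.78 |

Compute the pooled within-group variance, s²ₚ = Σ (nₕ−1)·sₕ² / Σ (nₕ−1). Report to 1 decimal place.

A: (53−1)·973.11² = 52·946943.0721 = 49241039.7492
B: (42−1)·526.78² = 41·277497.1684 = 11377383.9044
Numerator = 60618423.6536; denominator = Σ(nₕ−1) = 93.
s²ₚ = 60618423.6536/93 = 651811.007... → 651811.0.

651811.0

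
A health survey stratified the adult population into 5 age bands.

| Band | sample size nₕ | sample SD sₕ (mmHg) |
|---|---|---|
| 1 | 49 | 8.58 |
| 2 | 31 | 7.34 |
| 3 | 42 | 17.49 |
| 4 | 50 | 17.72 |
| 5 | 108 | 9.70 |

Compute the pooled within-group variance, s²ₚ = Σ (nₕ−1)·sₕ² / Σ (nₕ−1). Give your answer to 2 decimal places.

156.89

1: (49−1)·8.58² = 48·73.6164 = 3533.5872
2: (31−1)·7.34² = 30·53.8756 = 1616.268
3: (42−1)·17.49² = 41·305.9001 = 12541.9041
4: (50−1)·17.72² = 49·313.9984 = 15385.9216
5: (108−1)·9.70² = 107·94.09 = 10067.63
Numerator = 43145.3109; denominator = Σ(nₕ−1) = 275.
s²ₚ = 43145.3109/275 = 156.8920... → 156.89.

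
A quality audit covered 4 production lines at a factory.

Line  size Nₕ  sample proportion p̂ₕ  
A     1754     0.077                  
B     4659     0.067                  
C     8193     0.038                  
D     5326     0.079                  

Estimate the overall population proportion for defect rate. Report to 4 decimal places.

N = 1754 + 4659 + 8193 + 5326 = 19932.
Overall proportion = Σ (Nₕ/N)·p̂ₕ.
Σ Nₕp̂ₕ = 135.058 + 312.153 + 311.334 + 420.754 = 1179.299.
1179.299 / 19932 = 0.059166... → 0.0592.

0.0592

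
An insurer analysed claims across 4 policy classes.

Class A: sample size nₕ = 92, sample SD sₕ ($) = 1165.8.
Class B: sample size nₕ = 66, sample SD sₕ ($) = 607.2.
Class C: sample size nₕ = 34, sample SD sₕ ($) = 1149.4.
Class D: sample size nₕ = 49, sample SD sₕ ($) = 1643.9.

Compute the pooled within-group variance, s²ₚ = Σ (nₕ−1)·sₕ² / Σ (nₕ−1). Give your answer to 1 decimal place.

1354239.0

A: (92−1)·1165.8² = 91·1359089.64 = 123677157.24
B: (66−1)·607.2² = 65·368691.84 = 23964969.6
C: (34−1)·1149.4² = 33·1321120.36 = 43596971.88
D: (49−1)·1643.9² = 48·2702407.21 = 129715546.08
Numerator = 320954644.8; denominator = Σ(nₕ−1) = 237.
s²ₚ = 320954644.8/237 = 1354239.008... → 1354239.0.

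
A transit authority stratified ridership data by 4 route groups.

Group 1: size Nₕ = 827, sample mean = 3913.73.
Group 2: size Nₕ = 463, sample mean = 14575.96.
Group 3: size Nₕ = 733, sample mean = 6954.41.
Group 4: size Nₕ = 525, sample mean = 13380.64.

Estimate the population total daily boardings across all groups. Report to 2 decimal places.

22107742.72

Population total = Σ Nₕ·x̄ₕ (each stratum's size times its mean).
827·3913.73 + 463·14575.96 + 733·6954.41 + 525·13380.64 = 3236654.71 + 6748669.48 + 5097582.53 + 7024836 = 22107742.72.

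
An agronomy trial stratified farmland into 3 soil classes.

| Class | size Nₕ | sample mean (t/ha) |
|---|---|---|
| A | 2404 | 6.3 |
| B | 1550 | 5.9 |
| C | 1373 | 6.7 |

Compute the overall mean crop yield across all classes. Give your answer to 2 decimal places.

x̄_st = (Σ Nₕx̄ₕ) / (Σ Nₕ) = (2404·6.3 + 1550·5.9 + 1373·6.7) / 5327
= 33489.3 / 5327 = 6.2867... → 6.29.

6.29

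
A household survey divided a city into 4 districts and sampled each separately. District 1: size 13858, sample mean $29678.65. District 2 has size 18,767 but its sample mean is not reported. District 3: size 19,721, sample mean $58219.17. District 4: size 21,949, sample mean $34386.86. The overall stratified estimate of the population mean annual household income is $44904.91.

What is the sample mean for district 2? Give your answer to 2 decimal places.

Σ Nₕx̄ₕ = N·μ, so 18767·x̄_2 = 74295·44904.91 − (13858·29678.65 + 19721·58219.17 + 21949·34386.86).
= 3336210288.45 − 2314184173.41 = 1022026115.04.
x̄_2 = 1022026115.04 / 18767 = 54458.6836... → 54458.68.

54458.68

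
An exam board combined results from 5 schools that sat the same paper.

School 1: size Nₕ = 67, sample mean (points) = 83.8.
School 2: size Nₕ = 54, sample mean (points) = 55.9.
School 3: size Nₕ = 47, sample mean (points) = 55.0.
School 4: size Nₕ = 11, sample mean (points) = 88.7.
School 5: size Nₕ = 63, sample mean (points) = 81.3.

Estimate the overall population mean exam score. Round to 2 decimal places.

71.55

N = 67 + 54 + 47 + 11 + 63 = 242.
Overall mean = Σ (Nₕ/N)·x̄ₕ — weight by population share, not a simple average.
Σ Nₕx̄ₕ = 67·83.8 + 54·55.9 + 47·55.0 + 11·88.7 + 63·81.3 = 5614.6 + 3018.6 + 2585 + 975.7 + 5121.9 = 17315.8.
Divide by N: 17315.8 / 242 = 71.5529... → 71.55.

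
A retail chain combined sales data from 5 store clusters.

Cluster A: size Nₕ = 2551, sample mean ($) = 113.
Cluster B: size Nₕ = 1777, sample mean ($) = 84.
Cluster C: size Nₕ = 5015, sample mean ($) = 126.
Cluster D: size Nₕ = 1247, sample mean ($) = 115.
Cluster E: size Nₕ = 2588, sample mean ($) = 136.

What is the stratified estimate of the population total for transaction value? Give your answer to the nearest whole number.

1564794

A: 2551·113 = 288263
B: 1777·84 = 149268
C: 5015·126 = 631890
D: 1247·115 = 143405
E: 2588·136 = 351968
τ̂ = Σ Nₕx̄ₕ = 1564794.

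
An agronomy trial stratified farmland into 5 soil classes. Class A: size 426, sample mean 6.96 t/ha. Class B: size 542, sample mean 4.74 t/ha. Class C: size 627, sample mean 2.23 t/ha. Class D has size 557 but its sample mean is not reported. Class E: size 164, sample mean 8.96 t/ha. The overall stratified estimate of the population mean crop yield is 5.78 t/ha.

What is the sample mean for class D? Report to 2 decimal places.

N = 426 + 542 + 627 + 557 + 164 = 2316.
Overall total = μ·N = 5.78·2316 = 13386.48.
Subtract the known strata: 426·6.96 + 542·4.74 + 627·2.23 + 164·8.96 = 8401.69.
Remaining total for class D: 13386.48 − 8401.69 = 4984.79.
Divide by its size: 4984.79 / 557 = 8.9494... → 8.95.

8.95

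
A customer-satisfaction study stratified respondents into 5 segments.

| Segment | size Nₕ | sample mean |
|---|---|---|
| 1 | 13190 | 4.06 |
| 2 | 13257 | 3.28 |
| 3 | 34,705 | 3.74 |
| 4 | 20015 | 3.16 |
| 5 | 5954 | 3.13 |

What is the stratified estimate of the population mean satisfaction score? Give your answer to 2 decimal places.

x̄_st = (Σ Nₕx̄ₕ) / (Σ Nₕ) = (13190·4.06 + 13257·3.28 + 34705·3.74 + 20015·3.16 + 5954·3.13) / 87121
= 308714.48 / 87121 = 3.5435... → 3.54.

3.54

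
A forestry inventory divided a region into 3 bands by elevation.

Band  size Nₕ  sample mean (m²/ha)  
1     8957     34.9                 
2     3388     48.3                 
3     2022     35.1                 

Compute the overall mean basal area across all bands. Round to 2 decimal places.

38.09

N = 8957 + 3388 + 2022 = 14367.
Weight each subgroup mean by Nₕ/N and sum.
Σ Nₕx̄ₕ = 8957·34.9 + 3388·48.3 + 2022·35.1 = 312599.3 + 163640.4 + 70972.2 = 547211.9.
Divide by N: 547211.9 / 14367 = 38.0881... → 38.09.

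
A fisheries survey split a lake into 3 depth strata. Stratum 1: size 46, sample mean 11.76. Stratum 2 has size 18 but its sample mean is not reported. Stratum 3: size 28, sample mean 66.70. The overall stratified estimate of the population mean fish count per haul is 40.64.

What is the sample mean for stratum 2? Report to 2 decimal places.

73.91

Σ Nₕx̄ₕ = N·μ, so 18·x̄_2 = 92·40.64 − (46·11.76 + 28·66.70).
= 3738.88 − 2408.56 = 1330.32.
x̄_2 = 1330.32 / 18 = 73.9067... → 73.91.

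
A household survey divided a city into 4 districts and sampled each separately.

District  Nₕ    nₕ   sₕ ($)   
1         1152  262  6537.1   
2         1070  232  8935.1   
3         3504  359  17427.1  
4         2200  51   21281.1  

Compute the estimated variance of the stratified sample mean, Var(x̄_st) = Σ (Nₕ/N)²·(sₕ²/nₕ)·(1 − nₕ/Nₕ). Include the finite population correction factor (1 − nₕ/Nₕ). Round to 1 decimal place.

N = 7926. Term for each stratum: Wₕ²sₕ²/nₕ·(1−nₕ/Nₕ).
Var(x̄_st) = 2661.9710 + 4911.6850 + 148399.4903 + 668296.1038 = 824269.2501 → 824269.3.

824269.3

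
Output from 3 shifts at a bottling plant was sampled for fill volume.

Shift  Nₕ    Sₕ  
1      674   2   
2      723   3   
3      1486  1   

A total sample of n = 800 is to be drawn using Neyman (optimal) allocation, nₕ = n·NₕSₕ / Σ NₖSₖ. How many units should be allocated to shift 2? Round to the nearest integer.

Σ NₕSₕ = 674·2 + 723·3 + 1486·1 = 5003.
Share for 2: 2169/5003 = 0.43354.
n_2 = 800 × 0.43354 = 346.832... → 347.

347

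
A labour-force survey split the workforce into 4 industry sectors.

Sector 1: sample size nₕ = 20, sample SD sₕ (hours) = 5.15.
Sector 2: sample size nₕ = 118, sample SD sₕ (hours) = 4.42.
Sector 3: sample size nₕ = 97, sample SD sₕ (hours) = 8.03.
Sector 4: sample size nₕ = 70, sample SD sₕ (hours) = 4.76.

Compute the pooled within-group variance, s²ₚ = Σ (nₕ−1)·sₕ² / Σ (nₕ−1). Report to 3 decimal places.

35.027

1: (20−1)·5.15² = 19·26.5225 = 503.9275
2: (118−1)·4.42² = 117·19.5364 = 2285.7588
3: (97−1)·8.03² = 96·64.4809 = 6190.1664
4: (70−1)·4.76² = 69·22.6576 = 1563.3744
Numerator = 10543.2271; denominator = Σ(nₕ−1) = 301.
s²ₚ = 10543.2271/301 = 35.02733... → 35.027.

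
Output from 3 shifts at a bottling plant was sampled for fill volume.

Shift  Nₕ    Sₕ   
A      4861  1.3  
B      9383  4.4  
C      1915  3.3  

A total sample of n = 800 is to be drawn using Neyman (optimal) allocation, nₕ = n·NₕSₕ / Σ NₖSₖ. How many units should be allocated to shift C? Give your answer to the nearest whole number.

94

Σ NₕSₕ = 4861·1.3 + 9383·4.4 + 1915·3.3 = 53924.
Share for C: 6319.5/53924 = 0.11719.
n_C = 800 × 0.11719 = 93.754... → 94.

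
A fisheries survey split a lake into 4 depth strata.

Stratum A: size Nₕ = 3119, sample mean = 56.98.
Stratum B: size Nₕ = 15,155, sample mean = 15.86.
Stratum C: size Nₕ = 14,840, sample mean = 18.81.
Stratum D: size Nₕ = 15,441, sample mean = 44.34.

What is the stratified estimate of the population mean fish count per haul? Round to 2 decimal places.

28.46

N = 3119 + 15155 + 14840 + 15441 = 48555.
Overall mean = Σ (Nₕ/N)·x̄ₕ — weight by population share, not a simple average.
Σ Nₕx̄ₕ = 3119·56.98 + 15155·15.86 + 14840·18.81 + 15441·44.34 = 177720.62 + 240358.3 + 279140.4 + 684653.94 = 1381873.26.
Divide by N: 1381873.26 / 48555 = 28.4600... → 28.46.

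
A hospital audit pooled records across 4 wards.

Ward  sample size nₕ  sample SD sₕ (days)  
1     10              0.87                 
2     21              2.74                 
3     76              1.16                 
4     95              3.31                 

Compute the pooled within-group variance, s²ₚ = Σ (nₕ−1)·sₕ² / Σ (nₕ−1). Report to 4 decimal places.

6.5038

1: (10−1)·0.87² = 9·0.7569 = 6.8121
2: (21−1)·2.74² = 20·7.5076 = 150.152
3: (76−1)·1.16² = 75·1.3456 = 100.92
4: (95−1)·3.31² = 94·10.9561 = 1029.8734
Numerator = 1287.7575; denominator = Σ(nₕ−1) = 198.
s²ₚ = 1287.7575/198 = 6.503826... → 6.5038.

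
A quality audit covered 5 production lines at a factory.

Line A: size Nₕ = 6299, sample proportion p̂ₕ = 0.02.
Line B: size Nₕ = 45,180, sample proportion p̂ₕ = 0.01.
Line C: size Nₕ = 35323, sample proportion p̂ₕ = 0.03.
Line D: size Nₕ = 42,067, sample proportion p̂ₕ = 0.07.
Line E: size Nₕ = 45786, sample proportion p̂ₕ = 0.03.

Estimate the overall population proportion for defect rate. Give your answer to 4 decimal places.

0.0341

Wₕ = Nₕ/N with N = 174655: 0.0361, 0.2587, 0.2022, 0.2409, 0.2622.
p̂_st = 0.0361·0.02 + 0.2587·0.01 + 0.2022·0.03 + 0.2409·0.07 + 0.2622·0.03 ≈ 0.034100... → 0.0341.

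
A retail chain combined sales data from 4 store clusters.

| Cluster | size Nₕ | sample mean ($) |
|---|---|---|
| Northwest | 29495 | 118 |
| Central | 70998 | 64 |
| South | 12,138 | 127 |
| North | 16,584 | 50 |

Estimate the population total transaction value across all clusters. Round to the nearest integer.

10395008

Population total = Σ Nₕ·x̄ₕ (each stratum's size times its mean).
29495·118 + 70998·64 + 12138·127 + 16584·50 = 3480410 + 4543872 + 1541526 + 829200 = 10395008.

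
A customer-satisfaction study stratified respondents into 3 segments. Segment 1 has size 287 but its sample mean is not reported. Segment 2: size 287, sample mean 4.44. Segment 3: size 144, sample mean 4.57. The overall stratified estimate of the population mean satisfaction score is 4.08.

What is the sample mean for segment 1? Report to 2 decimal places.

3.47

Σ Nₕx̄ₕ = N·μ, so 287·x̄_1 = 718·4.08 − (287·4.44 + 144·4.57).
= 2929.44 − 1932.36 = 997.08.
x̄_1 = 997.08 / 287 = 3.4741... → 3.47.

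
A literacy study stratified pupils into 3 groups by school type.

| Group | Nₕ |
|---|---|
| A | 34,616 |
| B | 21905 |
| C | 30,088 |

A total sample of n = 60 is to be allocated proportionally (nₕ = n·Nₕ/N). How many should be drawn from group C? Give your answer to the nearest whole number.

21

N = 34616 + 21905 + 30088 = 86609.
n_C = 60·30088/86609 = 20.844... → 21.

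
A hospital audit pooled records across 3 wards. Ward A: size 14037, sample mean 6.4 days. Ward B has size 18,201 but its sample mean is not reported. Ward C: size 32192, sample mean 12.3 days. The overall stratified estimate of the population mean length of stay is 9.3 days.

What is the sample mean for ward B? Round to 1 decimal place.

N = 14037 + 18201 + 32192 = 64430.
Overall total = μ·N = 9.3·64430 = 599199.
Subtract the known strata: 14037·6.4 + 32192·12.3 = 485798.4.
Remaining total for ward B: 599199 − 485798.4 = 113400.6.
Divide by its size: 113400.6 / 18201 = 6.230... → 6.2.

6.2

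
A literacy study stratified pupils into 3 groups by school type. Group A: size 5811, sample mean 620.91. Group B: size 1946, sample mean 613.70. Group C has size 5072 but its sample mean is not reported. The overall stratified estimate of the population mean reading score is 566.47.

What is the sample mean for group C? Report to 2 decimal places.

Σ Nₕx̄ₕ = N·μ, so 5072·x̄_C = 12829·566.47 − (5811·620.91 + 1946·613.70).
= 7267243.63 − 4802368.21 = 2464875.42.
x̄_C = 2464875.42 / 5072 = 485.9770... → 485.98.

485.98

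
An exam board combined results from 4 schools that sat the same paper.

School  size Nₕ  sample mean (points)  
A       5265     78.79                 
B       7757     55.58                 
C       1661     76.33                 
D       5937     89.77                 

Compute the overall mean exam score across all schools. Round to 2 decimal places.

73.02

x̄_st = (Σ Nₕx̄ₕ) / (Σ Nₕ) = (5265·78.79 + 7757·55.58 + 1661·76.33 + 5937·89.77) / 20620
= 1505712.03 / 20620 = 73.0219... → 73.02.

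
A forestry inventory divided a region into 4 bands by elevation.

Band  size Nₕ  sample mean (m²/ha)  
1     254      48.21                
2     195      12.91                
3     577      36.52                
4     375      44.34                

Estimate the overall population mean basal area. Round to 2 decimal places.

37.45

x̄_st = (Σ Nₕx̄ₕ) / (Σ Nₕ) = (254·48.21 + 195·12.91 + 577·36.52 + 375·44.34) / 1401
= 52462.33 / 1401 = 37.4463... → 37.45.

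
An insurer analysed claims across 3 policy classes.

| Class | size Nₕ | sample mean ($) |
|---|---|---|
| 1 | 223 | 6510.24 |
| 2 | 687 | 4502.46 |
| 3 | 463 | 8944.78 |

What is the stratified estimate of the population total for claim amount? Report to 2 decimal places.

Population total = Σ Nₕ·x̄ₕ (each stratum's size times its mean).
223·6510.24 + 687·4502.46 + 463·8944.78 = 1451783.52 + 3093190.02 + 4141433.14 = 8686406.68.

8686406.68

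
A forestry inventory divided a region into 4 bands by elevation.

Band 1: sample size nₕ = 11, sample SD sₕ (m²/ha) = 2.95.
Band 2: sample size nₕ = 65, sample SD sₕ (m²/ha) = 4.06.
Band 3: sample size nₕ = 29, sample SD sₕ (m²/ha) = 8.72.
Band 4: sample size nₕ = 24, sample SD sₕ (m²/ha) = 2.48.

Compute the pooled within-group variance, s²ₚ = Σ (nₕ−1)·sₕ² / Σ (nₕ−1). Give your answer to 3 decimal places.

27.300

Degrees of freedom: 10 + 64 + 28 + 23 = 125.
Σ(nₕ−1)sₕ² = 10·8.7025 + 64·16.4836 + 28·76.0384 + 23·6.1504 = 3412.5098.
s²ₚ = 3412.5098 / 125 = 27.30008... → 27.300.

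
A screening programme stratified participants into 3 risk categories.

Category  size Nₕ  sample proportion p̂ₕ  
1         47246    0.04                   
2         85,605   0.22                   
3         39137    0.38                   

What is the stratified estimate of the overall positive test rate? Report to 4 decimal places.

0.2070

Wₕ = Nₕ/N with N = 171988: 0.2747, 0.4977, 0.2276.
p̂_st = 0.2747·0.04 + 0.4977·0.22 + 0.2276·0.38 ≈ 0.206962... → 0.2070.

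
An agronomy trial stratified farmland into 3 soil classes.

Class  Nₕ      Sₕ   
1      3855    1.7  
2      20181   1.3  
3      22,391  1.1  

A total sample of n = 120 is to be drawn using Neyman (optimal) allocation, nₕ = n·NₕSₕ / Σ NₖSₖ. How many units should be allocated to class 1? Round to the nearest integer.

Σ NₕSₕ = 3855·1.7 + 20181·1.3 + 22391·1.1 = 57418.9.
Share for 1: 6553.5/57418.9 = 0.11413.
n_1 = 120 × 0.11413 = 13.696... → 14.

14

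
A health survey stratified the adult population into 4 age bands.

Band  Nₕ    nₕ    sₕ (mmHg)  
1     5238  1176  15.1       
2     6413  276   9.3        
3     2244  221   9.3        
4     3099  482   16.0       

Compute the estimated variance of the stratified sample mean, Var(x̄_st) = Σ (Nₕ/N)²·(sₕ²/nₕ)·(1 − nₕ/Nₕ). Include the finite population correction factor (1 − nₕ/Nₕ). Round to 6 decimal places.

N = 16994; Wₕ = Nₕ/N.
band 1: (5238/16994)²·15.1²/1176·(1 − 1176/5238) = 0.014284359
band 2: (6413/16994)²·9.3²/276·(1 − 276/6413) = 0.042705415
band 3: (2244/16994)²·9.3²/221·(1 − 221/2244) = 0.006151785
band 4: (3099/16994)²·16.0²/482·(1 − 482/3099) = 0.014915128
Sum = 0.078056688 → 0.078057.

0.078057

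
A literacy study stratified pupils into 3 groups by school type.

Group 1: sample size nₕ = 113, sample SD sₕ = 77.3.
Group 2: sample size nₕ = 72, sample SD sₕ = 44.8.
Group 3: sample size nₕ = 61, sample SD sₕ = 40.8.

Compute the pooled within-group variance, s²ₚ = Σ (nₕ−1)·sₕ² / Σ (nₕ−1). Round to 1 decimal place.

3751.5

Degrees of freedom: 112 + 71 + 60 = 243.
Σ(nₕ−1)sₕ² = 112·5975.29 + 71·2007.04 + 60·1664.64 = 911610.72.
s²ₚ = 911610.72 / 243 = 3751.484... → 3751.5.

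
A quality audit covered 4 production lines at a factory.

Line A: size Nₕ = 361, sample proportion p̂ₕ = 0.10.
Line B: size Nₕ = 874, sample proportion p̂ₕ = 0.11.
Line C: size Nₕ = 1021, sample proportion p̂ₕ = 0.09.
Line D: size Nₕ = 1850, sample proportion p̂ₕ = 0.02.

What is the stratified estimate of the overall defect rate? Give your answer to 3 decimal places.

Wₕ = Nₕ/N with N = 4106: 0.0879, 0.2129, 0.2487, 0.4506.
p̂_st = 0.0879·0.10 + 0.2129·0.11 + 0.2487·0.09 + 0.4506·0.02 ≈ 0.06360... → 0.064.

0.064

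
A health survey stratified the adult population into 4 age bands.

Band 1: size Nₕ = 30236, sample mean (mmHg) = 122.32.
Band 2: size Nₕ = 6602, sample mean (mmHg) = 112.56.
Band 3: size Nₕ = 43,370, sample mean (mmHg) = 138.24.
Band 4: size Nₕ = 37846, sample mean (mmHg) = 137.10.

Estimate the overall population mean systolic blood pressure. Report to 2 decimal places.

132.36

x̄_st = (Σ Nₕx̄ₕ) / (Σ Nₕ) = (30236·122.32 + 6602·112.56 + 43370·138.24 + 37846·137.10) / 118054
= 15625744.04 / 118054 = 132.3610... → 132.36.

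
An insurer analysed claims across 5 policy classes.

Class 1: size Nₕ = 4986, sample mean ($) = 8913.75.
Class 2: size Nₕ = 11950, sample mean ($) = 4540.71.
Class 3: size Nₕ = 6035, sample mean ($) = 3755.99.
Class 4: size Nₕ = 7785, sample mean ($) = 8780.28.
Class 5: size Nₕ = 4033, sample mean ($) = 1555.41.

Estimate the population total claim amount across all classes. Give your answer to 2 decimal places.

1: 4986·8913.75 = 44443957.5
2: 11950·4540.71 = 54261484.5
3: 6035·3755.99 = 22667399.65
4: 7785·8780.28 = 68354479.8
5: 4033·1555.41 = 6272968.53
τ̂ = Σ Nₕx̄ₕ = 196000289.98.

196000289.98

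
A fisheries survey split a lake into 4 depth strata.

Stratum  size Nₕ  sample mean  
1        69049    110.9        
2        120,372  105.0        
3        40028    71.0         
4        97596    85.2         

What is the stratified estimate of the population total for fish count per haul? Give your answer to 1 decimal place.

1: 69049·110.9 = 7657534.1
2: 120372·105.0 = 12639060
3: 40028·71.0 = 2841988
4: 97596·85.2 = 8315179.2
τ̂ = Σ Nₕx̄ₕ = 31453761.3.

31453761.3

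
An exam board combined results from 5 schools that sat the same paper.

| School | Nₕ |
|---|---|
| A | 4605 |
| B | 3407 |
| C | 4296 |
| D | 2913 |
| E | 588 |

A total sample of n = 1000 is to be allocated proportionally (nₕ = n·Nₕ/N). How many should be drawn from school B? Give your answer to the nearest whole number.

Share of school B = 3407/15809 = 0.21551.
Allocate 1000 × 0.21551 = 215.510... → 216.

216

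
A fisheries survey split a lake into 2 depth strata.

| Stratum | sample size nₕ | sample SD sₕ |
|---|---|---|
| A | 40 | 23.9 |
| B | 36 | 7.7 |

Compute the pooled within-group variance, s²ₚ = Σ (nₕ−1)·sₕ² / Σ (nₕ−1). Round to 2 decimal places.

329.09

A: (40−1)·23.9² = 39·571.21 = 22277.19
B: (36−1)·7.7² = 35·59.29 = 2075.15
Numerator = 24352.34; denominator = Σ(nₕ−1) = 74.
s²ₚ = 24352.34/74 = 329.0857... → 329.09.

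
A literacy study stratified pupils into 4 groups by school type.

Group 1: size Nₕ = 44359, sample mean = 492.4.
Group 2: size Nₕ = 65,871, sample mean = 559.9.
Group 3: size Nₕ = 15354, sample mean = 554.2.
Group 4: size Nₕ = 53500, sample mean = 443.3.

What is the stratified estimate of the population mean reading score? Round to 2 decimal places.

507.86

N = 179084; weights Wₕ = Nₕ/N = (0.2477, 0.3678, 0.0857, 0.2987).
x̄_st = Σ Wₕ·x̄ₕ = 0.2477·492.4 + 0.3678·559.9 + 0.0857·554.2 + 0.2987·443.3 ≈ 507.8582...
→ 507.86.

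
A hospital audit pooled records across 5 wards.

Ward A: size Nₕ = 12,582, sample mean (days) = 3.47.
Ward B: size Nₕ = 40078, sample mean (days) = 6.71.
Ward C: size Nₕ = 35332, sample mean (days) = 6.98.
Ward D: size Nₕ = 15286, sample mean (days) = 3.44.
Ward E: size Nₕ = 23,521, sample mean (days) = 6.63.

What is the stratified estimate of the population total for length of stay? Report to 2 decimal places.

Population total = Σ Nₕ·x̄ₕ (each stratum's size times its mean).
12582·3.47 + 40078·6.71 + 35332·6.98 + 15286·3.44 + 23521·6.63 = 43659.54 + 268923.38 + 246617.36 + 52583.84 + 155944.23 = 767728.35.

767728.35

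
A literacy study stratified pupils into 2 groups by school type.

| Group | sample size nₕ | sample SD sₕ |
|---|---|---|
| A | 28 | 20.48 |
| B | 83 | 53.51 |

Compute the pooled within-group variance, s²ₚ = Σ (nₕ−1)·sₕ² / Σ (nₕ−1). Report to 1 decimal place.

Degrees of freedom: 27 + 82 = 109.
Σ(nₕ−1)sₕ² = 27·419.4304 + 82·2863.3201 = 246116.869.
s²ₚ = 246116.869 / 109 = 2257.953... → 2258.0.

2258.0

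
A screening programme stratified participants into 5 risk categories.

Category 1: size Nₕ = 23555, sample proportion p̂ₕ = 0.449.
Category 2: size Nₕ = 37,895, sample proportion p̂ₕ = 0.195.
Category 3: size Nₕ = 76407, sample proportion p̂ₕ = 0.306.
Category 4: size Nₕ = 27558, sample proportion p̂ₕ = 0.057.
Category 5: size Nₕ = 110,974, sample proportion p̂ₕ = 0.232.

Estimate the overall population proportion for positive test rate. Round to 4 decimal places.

0.2484

N = 23555 + 37895 + 76407 + 27558 + 110974 = 276389.
Overall proportion = Σ (Nₕ/N)·p̂ₕ.
Σ Nₕp̂ₕ = 10576.195 + 7389.525 + 23380.542 + 1570.806 + 25745.968 = 68663.036.
68663.036 / 276389 = 0.248429... → 0.2484.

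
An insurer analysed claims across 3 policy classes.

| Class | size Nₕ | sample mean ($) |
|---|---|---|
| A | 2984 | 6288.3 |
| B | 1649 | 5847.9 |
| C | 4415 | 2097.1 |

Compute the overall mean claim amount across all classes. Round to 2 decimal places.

4162.93

N = 9048; weights Wₕ = Nₕ/N = (0.3298, 0.1823, 0.4880).
x̄_st = Σ Wₕ·x̄ₕ = 0.3298·6288.3 + 0.1823·5847.9 + 0.4880·2097.1 ≈ 4162.9278...
→ 4162.93.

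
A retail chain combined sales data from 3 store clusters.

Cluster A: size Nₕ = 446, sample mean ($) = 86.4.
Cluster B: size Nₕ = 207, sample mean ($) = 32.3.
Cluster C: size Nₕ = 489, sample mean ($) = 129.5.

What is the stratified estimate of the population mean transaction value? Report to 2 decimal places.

N = 446 + 207 + 489 = 1142.
The stratified mean weights each stratum mean by its population share Nₕ/N.
Σ Nₕx̄ₕ = 446·86.4 + 207·32.3 + 489·129.5 = 38534.4 + 6686.1 + 63325.5 = 108546.
Divide by N: 108546 / 1142 = 95.0490... → 95.05.

95.05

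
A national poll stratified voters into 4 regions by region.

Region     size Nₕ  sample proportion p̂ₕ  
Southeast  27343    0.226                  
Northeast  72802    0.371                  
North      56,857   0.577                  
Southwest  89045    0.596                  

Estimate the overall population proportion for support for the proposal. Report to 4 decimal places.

0.4839

N = 27343 + 72802 + 56857 + 89045 = 246047.
Overall proportion = Σ (Nₕ/N)·p̂ₕ.
Σ Nₕp̂ₕ = 6179.518 + 27009.542 + 32806.489 + 53070.82 = 119066.369.
119066.369 / 246047 = 0.483917... → 0.4839.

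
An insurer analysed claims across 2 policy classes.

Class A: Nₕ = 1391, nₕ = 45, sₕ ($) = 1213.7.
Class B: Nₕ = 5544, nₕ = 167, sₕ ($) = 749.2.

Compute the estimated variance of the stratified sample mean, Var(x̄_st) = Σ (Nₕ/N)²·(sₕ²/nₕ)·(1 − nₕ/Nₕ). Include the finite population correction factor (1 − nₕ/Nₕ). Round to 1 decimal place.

N = 6935. Term for each stratum: Wₕ²sₕ²/nₕ·(1−nₕ/Nₕ).
Var(x̄_st) = 1274.3521 + 2083.2884 = 3357.6405 → 3357.6.

3357.6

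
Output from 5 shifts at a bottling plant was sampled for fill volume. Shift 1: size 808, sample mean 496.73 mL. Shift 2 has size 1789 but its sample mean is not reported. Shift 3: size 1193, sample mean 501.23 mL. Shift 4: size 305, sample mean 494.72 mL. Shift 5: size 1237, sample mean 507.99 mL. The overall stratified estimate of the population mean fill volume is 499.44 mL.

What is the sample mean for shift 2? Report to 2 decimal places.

494.36

Σ Nₕx̄ₕ = N·μ, so 1789·x̄_2 = 5332·499.44 − (808·496.73 + 1193·501.23 + 305·494.72 + 1237·507.99).
= 2663014.08 − 1778598.46 = 884415.62.
x̄_2 = 884415.62 / 1789 = 494.3631... → 494.36.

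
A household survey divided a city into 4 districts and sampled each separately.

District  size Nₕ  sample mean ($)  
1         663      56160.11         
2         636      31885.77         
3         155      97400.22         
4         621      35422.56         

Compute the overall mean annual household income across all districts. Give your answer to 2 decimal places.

N = 2075; weights Wₕ = Nₕ/N = (0.3195, 0.3065, 0.0747, 0.2993).
x̄_st = Σ Wₕ·x̄ₕ = 0.3195·56160.11 + 0.3065·31885.77 + 0.0747·97400.22 + 0.2993·35422.56 ≈ 45594.1911...
→ 45594.19.

45594.19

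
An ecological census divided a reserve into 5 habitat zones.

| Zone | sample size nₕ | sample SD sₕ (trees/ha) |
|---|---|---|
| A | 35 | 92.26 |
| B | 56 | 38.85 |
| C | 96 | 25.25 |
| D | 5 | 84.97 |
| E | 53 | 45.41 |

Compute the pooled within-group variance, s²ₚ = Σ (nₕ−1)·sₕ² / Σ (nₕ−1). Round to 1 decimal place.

2371.2

Degrees of freedom: 34 + 55 + 95 + 4 + 52 = 240.
Σ(nₕ−1)sₕ² = 34·8511.9076 + 55·1509.3225 + 95·637.5625 + 4·7219.9009 + 52·2062.0681 = 569093.1782.
s²ₚ = 569093.1782 / 240 = 2371.222... → 2371.2.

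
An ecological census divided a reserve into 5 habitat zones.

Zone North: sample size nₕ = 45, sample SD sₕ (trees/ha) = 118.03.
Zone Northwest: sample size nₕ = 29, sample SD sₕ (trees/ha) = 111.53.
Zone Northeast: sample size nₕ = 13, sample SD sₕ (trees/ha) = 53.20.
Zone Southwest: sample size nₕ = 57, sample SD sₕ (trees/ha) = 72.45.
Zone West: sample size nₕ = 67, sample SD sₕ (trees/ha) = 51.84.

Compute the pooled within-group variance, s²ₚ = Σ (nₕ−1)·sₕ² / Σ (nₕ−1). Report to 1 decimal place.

North: (45−1)·118.03² = 44·13931.0809 = 612967.5596
Northwest: (29−1)·111.53² = 28·12438.9409 = 348290.3452
Northeast: (13−1)·53.20² = 12·2830.24 = 33962.88
Southwest: (57−1)·72.45² = 56·5249.0025 = 293944.14
West: (67−1)·51.84² = 66·2687.3856 = 177367.4496
Numerator = 1466532.3744; denominator = Σ(nₕ−1) = 206.
s²ₚ = 1466532.3744/206 = 7119.089... → 7119.1.

7119.1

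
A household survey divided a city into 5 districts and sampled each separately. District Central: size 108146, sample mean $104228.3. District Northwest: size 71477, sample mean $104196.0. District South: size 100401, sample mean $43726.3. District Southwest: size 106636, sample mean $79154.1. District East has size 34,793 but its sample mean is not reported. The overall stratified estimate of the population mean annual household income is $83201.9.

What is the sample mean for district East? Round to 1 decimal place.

Σ Nₕx̄ₕ = N·μ, so 34793·x̄_East = 421453·83201.9 − (108146·104228.3 + 71477·104196.0 + 100401·43726.3 + 106636·79154.1).
= 35065690360.7 − 31550332077.7 = 3515358283.
x̄_East = 3515358283 / 34793 = 101036.366... → 101036.4.

101036.4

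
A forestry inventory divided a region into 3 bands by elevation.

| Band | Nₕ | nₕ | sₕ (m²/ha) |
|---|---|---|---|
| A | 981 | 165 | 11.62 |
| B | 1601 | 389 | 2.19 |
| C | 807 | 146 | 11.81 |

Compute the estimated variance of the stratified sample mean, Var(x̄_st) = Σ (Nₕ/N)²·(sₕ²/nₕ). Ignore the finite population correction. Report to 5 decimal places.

0.12549

N = 3389; Wₕ = Nₕ/N.
band A: (981/3389)²·11.62²/165 = 0.06856827
band B: (1601/3389)²·2.19²/389 = 0.00275155
band C: (807/3389)²·11.81²/146 = 0.05416901
Sum = 0.12548883 → 0.12549.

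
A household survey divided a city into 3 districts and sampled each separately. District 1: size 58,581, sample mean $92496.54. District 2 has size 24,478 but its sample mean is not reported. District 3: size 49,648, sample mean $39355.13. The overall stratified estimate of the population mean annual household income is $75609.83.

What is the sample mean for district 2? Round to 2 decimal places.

N = 58581 + 24478 + 49648 = 132707.
Overall total = μ·N = 75609.83·132707 = 10033953709.81.
Subtract the known strata: 58581·92496.54 + 49648·39355.13 = 7372443303.98.
Remaining total for district 2: 10033953709.81 − 7372443303.98 = 2661510405.83.
Divide by its size: 2661510405.83 / 24478 = 108730.7135... → 108730.71.

108730.71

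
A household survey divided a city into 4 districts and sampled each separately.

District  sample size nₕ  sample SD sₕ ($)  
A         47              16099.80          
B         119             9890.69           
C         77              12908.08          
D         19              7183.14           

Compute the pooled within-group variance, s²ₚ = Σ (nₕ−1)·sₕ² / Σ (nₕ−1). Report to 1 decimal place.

143637850.1

A: (47−1)·16099.80² = 46·259203560.04 = 11923363761.84
B: (119−1)·9890.69² = 118·97825748.6761 = 11543438343.7798
C: (77−1)·12908.08² = 76·166618529.2864 = 12663008225.7664
D: (19−1)·7183.14² = 18·51597500.2596 = 928755004.6728
Numerator = 37058565336.059; denominator = Σ(nₕ−1) = 258.
s²ₚ = 37058565336.059/258 = 143637850.140... → 143637850.1.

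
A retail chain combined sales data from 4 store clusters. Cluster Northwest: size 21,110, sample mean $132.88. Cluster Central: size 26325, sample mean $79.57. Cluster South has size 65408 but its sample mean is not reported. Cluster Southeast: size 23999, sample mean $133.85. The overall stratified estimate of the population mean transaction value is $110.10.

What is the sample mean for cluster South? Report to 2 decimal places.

Σ Nₕx̄ₕ = N·μ, so 65408·x̄_South = 136842·110.10 − (21110·132.88 + 26325·79.57 + 23999·133.85).
= 15066304.2 − 8112043.2 = 6954261.
x̄_South = 6954261 / 65408 = 106.3213... → 106.32.

106.32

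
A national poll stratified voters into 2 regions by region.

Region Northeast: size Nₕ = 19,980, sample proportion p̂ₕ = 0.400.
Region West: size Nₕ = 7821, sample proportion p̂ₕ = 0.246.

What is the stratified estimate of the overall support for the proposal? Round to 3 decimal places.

N = 19980 + 7821 = 27801.
Overall proportion = Σ (Nₕ/N)·p̂ₕ.
Σ Nₕp̂ₕ = 7992 + 1923.966 = 9915.966.
9915.966 / 27801 = 0.35668... → 0.357.

0.357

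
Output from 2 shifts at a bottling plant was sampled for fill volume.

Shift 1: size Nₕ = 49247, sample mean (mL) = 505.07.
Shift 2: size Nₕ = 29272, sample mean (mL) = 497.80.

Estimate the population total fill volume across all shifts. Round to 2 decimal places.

39444783.89

1: 49247·505.07 = 24873182.29
2: 29272·497.80 = 14571601.6
τ̂ = Σ Nₕx̄ₕ = 39444783.89.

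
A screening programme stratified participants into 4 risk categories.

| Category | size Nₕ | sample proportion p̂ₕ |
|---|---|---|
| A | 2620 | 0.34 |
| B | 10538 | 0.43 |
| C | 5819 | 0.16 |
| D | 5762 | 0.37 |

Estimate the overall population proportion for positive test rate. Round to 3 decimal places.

0.343

Wₕ = Nₕ/N with N = 24739: 0.1059, 0.4260, 0.2352, 0.2329.
p̂_st = 0.1059·0.34 + 0.4260·0.43 + 0.2352·0.16 + 0.2329·0.37 ≈ 0.34299... → 0.343.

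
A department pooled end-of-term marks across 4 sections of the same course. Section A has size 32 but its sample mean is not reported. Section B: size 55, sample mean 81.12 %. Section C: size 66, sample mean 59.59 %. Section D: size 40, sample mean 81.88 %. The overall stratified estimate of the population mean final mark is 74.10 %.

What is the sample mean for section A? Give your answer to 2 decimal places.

Σ Nₕx̄ₕ = N·μ, so 32·x̄_A = 193·74.10 − (55·81.12 + 66·59.59 + 40·81.88).
= 14301.3 − 11669.74 = 2631.56.
x̄_A = 2631.56 / 32 = 82.2363... → 82.24.

82.24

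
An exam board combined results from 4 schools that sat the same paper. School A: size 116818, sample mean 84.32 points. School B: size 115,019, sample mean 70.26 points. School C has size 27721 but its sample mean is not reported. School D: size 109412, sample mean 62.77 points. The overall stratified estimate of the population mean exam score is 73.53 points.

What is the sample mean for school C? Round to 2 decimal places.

N = 116818 + 115019 + 27721 + 109412 = 368970.
Overall total = μ·N = 73.53·368970 = 27130364.1.
Subtract the known strata: 116818·84.32 + 115019·70.26 + 109412·62.77 = 24799119.94.
Remaining total for school C: 27130364.1 − 24799119.94 = 2331244.16.
Divide by its size: 2331244.16 / 27721 = 84.0967... → 84.10.

84.10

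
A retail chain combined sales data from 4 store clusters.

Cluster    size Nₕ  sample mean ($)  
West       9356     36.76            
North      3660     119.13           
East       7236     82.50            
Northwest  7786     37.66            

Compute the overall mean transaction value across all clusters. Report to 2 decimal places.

59.57

N = 9356 + 3660 + 7236 + 7786 = 28038.
Weight each subgroup mean by Nₕ/N and sum.
Σ Nₕx̄ₕ = 9356·36.76 + 3660·119.13 + 7236·82.50 + 7786·37.66 = 343926.56 + 436015.8 + 596970 + 293220.76 = 1670133.12.
Divide by N: 1670133.12 / 28038 = 59.5668... → 59.57.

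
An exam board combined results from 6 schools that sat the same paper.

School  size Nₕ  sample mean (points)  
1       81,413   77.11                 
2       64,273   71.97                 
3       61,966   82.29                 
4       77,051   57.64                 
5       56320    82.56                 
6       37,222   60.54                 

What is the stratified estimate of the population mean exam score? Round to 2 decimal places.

N = 378245; weights Wₕ = Nₕ/N = (0.2152, 0.1699, 0.1638, 0.2037, 0.1489, 0.0984).
x̄_st = Σ Wₕ·x̄ₕ = 0.2152·77.11 + 0.1699·71.97 + 0.1638·82.29 + 0.2037·57.64 + 0.1489·82.56 + 0.0984·60.54 ≈ 72.2999...
→ 72.30.

72.30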